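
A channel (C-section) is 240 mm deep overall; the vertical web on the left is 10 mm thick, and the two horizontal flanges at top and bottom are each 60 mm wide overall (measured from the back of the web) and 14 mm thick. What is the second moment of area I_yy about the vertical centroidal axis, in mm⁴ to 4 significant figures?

I_yy ≈ 1.107 × 10⁶ mm⁴

Break the section into simple shapes (no overlaps), measuring from the bottom-left corner of the bounding box.
Web: 10 × 240, A = 2 400 mm², x = 5 mm, Ī = 20 000 mm⁴.
Top flange (beyond web): 50 × 14, A = 700 mm², x = 35 mm, Ī = 145 833 mm⁴.
Bottom flange (beyond web): 50 × 14, A = 700 mm², x = 35 mm, Ī = 145 833 mm⁴.
Centroid: x̄ = ΣA·x / ΣA = 16.0526 mm.
Transfer each piece to the vertical centroidal axis using Ī + A·d² with d = x − 16.0526:
  web: d = -11.0526 mm → contributes +313 186 mm⁴
  top flange (beyond web): d = 18.9474 mm → contributes +397 135 mm⁴
  bottom flange (beyond web): d = 18.9474 mm → contributes +397 135 mm⁴
Total I = 1 107 456 mm⁴.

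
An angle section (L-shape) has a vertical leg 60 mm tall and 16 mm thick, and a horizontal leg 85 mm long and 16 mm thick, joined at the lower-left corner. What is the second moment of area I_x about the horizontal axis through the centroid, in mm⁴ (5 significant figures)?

I_x ≈ 5.6008 × 10⁵ mm⁴

Treat the section as a set of non-overlapping primitives; coordinates are from the bounding-box lower-left.
Vertical leg: 16 × 60, A = 960 mm², y = 30 mm, Ī = 288 000 mm⁴.
Horizontal leg (remainder): 69 × 16, A = 1 104 mm², y = 8 mm, Ī = 23 552 mm⁴.
Centroid: ȳ = ΣA·y / ΣA = 18.23256 mm.
Transfer each piece to the horizontal axis through the centroid using Ī + A·d² with d = y − 18.23256:
  vertical leg: d = 11.76744 mm → contributes +420933.8 mm⁴
  horizontal leg (remainder): d = -10.23256 mm → contributes +139146.6 mm⁴
Total I = 560080.4 mm⁴.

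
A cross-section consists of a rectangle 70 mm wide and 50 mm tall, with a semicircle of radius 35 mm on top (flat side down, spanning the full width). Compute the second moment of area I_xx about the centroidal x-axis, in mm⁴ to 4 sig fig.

Break the section into simple shapes (no overlaps), measuring from the bottom-left corner of the bounding box.
Rectangular body: 70 × 50, A = 3 500 mm², y = 25 mm, Ī = 729 167 mm⁴.
Semicircular cap: semicircle r = 35, A = 1924.23 mm², y = 64.8545 mm, Ī = 164 704 mm⁴.
Centroid: ȳ = ΣA·y / ΣA = 39.1382 mm.
Transfer each piece to the centroidal x-axis using Ī + A·d² with d = y − 39.1382:
  rectangular body: d = -14.1382 mm → contributes +1 428 781 mm⁴
  semicircular cap: d = 25.7162 mm → contributes +1 437 241 mm⁴
Total I = 2 866 022 mm⁴.

I_xx ≈ 2.866 × 10⁶ mm⁴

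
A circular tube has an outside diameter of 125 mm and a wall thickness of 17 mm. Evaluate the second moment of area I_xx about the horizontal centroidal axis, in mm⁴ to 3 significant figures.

I_xx ≈ 8.62 × 10⁶ mm⁴

Split into non-overlapping primitives; take the origin at the lower-left of the bounding box.
Outer circle: ⌀125, A = 12 272 mm², y = 62.5 mm, Ī = 11 984 225 mm⁴.
Bore (subtracted): ⌀91, A = 6503.9 mm², y = 62.5 mm, Ī = 3 366 166 mm⁴.
By symmetry the centroid is at mid-height, ȳ = 62.5 mm.
All pieces are centred on the horizontal centroidal axis, so I = ΣĪ (holes subtracted) = 8 618 059 mm⁴.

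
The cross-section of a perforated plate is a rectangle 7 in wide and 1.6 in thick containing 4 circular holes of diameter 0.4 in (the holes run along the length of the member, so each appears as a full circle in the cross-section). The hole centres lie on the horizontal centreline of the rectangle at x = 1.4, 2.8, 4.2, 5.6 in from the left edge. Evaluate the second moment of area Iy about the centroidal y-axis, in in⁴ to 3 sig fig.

Iy ≈ 44.5 in⁴

Treat the section as a set of non-overlapping primitives; coordinates are from the bounding-box lower-left.
Plate: 7 × 1.6, A = 11.2 in², x = 3.5 in, Ī = 45.733 in⁴.
Hole 1 (subtracted): ⌀0.4, A = 0.12566 in², x = 1.4 in, Ī = 0.0012566 in⁴.
Hole 2 (subtracted): ⌀0.4, A = 0.12566 in², x = 2.8 in, Ī = 0.0012566 in⁴.
Hole 3 (subtracted): ⌀0.4, A = 0.12566 in², x = 4.2 in, Ī = 0.0012566 in⁴.
Hole 4 (subtracted): ⌀0.4, A = 0.12566 in², x = 5.6 in, Ī = 0.0012566 in⁴.
By symmetry the centroid is at mid-width, x̄ = 3.5 in.
Transfer each piece to the centroidal y-axis using Ī + A·d² with d = x − 3.5:
  plate: d = 0 in → contributes +45.733 in⁴
  hole 1: d = -2.1 in → contributes −0.55543 in⁴
  hole 2: d = -0.7 in → contributes −0.062832 in⁴
  hole 3: d = 0.7 in → contributes −0.062832 in⁴
  hole 4: d = 2.1 in → contributes −0.55543 in⁴
Total I = 44.497 in⁴.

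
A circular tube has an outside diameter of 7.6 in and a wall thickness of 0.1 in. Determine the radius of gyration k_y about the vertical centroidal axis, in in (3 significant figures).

Treat the section as a set of non-overlapping primitives; coordinates are from the bounding-box lower-left.
Outer circle: ⌀7.6, A = 45.365 in², x = 3.8 in, Ī = 163.77 in⁴.
Bore (subtracted): ⌀7.4, A = 43.008 in², x = 3.8 in, Ī = 147.2 in⁴.
By symmetry the centroid is at mid-width, x̄ = 3.8 in.
All pieces are centred on the vertical centroidal axis, so I = ΣĪ (holes subtracted) = 16.57 in⁴.
Radius of gyration: k = √(I/A) = √(16.57 / 2.3562) = 2.6519 in.

k_y ≈ 2.65 in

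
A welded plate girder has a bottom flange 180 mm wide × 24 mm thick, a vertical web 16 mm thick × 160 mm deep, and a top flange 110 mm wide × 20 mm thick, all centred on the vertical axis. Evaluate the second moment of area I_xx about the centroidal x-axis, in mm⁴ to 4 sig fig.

I_xx ≈ 5.575 × 10⁷ mm⁴

Split into non-overlapping primitives; take the origin at the lower-left of the bounding box.
Bottom plate: 180 × 24, A = 4 320 mm², y = 12 mm, Ī = 207 360 mm⁴.
Web plate: 16 × 160, A = 2 560 mm², y = 104 mm, Ī = 5 461 333 mm⁴.
Top plate: 110 × 20, A = 2 200 mm², y = 194 mm, Ī = 73333.3 mm⁴.
Centroid: ȳ = ΣA·y / ΣA = 82.0352 mm.
Transfer each piece to the centroidal x-axis using Ī + A·d² with d = y − 82.0352:
  bottom plate: d = -70.0352 mm → contributes +21 396 680 mm⁴
  web plate: d = 21.9648 mm → contributes +6 696 407 mm⁴
  top plate: d = 111.965 mm → contributes +27 652 769 mm⁴
Total I = 55 745 855 mm⁴.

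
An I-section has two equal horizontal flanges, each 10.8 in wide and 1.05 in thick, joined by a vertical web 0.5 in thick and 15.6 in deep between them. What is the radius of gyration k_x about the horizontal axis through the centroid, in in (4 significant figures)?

k_x ≈ 7.538 in

Decompose the section into non-overlapping parts with the origin at the bottom-left of its bounding rectangle.
Bottom flange: 10.8 × 1.05, A = 11.34 in², y = 0.525 in, Ī = 1.04186 in⁴.
Web: 0.5 × 15.6, A = 7.8 in², y = 8.85 in, Ī = 158.184 in⁴.
Top flange: 10.8 × 1.05, A = 11.34 in², y = 17.175 in, Ī = 1.04186 in⁴.
By symmetry the centroid is at mid-height, ȳ = 8.85 in.
Transfer each piece to the horizontal axis through the centroid using Ī + A·d² with d = y − 8.85:
  bottom flange: d = -8.325 in → contributes +786.968 in⁴
  web: d = 0 in → contributes +158.184 in⁴
  top flange: d = 8.325 in → contributes +786.968 in⁴
Total I = 1732.12 in⁴.
Radius of gyration: k = √(I/A) = √(1732.12 / 30.48) = 7.53844 in.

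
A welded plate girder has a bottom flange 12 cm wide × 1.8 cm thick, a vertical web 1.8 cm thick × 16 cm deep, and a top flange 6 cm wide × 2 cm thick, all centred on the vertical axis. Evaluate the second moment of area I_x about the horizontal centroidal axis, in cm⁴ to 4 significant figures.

Split into non-overlapping primitives; take the origin at the lower-left of the bounding box.
Bottom plate: 12 × 1.8, A = 21.6 cm², y = 0.9 cm, Ī = 5.832 cm⁴.
Web plate: 1.8 × 16, A = 28.8 cm², y = 9.8 cm, Ī = 614.4 cm⁴.
Top plate: 6 × 2, A = 12 cm², y = 18.8 cm, Ī = 4 cm⁴.
Centroid: ȳ = ΣA·y / ΣA = 8.45 cm.
Transfer each piece to the horizontal centroidal axis using Ī + A·d² with d = y − 8.45:
  bottom plate: d = -7.55 cm → contributes +1237.09 cm⁴
  web plate: d = 1.35 cm → contributes +666.888 cm⁴
  top plate: d = 10.35 cm → contributes +1289.47 cm⁴
Total I = 3193.44 cm⁴.

I_x ≈ 3193 cm⁴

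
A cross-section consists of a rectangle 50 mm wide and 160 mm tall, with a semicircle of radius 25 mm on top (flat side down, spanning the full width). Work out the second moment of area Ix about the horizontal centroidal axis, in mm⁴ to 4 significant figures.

Break the section into simple shapes (no overlaps), measuring from the bottom-left corner of the bounding box.
Rectangular body: 50 × 160, A = 8 000 mm², y = 80 mm, Ī = 17 066 667 mm⁴.
Semicircular cap: semicircle r = 25, A = 981.748 mm², y = 170.61 mm, Ī = 42873.8 mm⁴.
Centroid: ȳ = ΣA·y / ΣA = 89.9041 mm.
Transfer each piece to the horizontal centroidal axis using Ī + A·d² with d = y − 89.9041:
  rectangular body: d = -9.90414 mm → contributes +17 851 403 mm⁴
  semicircular cap: d = 80.7062 mm → contributes +6 437 477 mm⁴
Total I = 24 288 879 mm⁴.

Ix ≈ 2.429 × 10⁷ mm⁴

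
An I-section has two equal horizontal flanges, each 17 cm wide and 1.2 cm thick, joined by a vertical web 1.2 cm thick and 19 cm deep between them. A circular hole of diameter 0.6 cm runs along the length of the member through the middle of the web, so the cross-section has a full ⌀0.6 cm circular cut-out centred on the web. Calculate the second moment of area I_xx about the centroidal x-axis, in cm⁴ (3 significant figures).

I_xx ≈ 4850 cm⁴

Decompose the section into non-overlapping parts with the origin at the bottom-left of its bounding rectangle.
Bottom flange: 17 × 1.2, A = 20.4 cm², y = 0.6 cm, Ī = 2.448 cm⁴.
Web: 1.2 × 19, A = 22.8 cm², y = 10.7 cm, Ī = 685.9 cm⁴.
Top flange: 17 × 1.2, A = 20.4 cm², y = 20.8 cm, Ī = 2.448 cm⁴.
Hole (subtracted): ⌀0.6, A = 0.28274 cm², y = 10.7 cm, Ī = 0.0063617 cm⁴.
By symmetry the centroid is at mid-height, ȳ = 10.7 cm.
Transfer each piece to the centroidal x-axis using Ī + A·d² with d = y − 10.7:
  bottom flange: d = -10.1 cm → contributes +2083.5 cm⁴
  web: d = 0 cm → contributes +685.9 cm⁴
  top flange: d = 10.1 cm → contributes +2083.5 cm⁴
  hole: d = 0 cm → contributes −0.0063617 cm⁴
Total I = 4852.8 cm⁴.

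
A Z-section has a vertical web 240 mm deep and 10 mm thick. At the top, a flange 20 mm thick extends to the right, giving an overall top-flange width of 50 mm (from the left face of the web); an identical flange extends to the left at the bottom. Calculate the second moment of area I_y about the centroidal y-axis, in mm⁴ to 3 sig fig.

Split into non-overlapping primitives; take the origin at the lower-left of the bounding box.
Web: 10 × 240, A = 2 400 mm², x = 45 mm, Ī = 20 000 mm⁴.
Top flange (beyond web): 40 × 20, A = 800 mm², x = 70 mm, Ī = 106 667 mm⁴.
Bottom flange (beyond web): 40 × 20, A = 800 mm², x = 20 mm, Ī = 106 667 mm⁴.
Centroid: x̄ = ΣA·x / ΣA = 45 mm.
Transfer each piece to the centroidal y-axis using Ī + A·d² with d = x − 45:
  web: d = 0 mm → contributes +20 000 mm⁴
  top flange (beyond web): d = 25 mm → contributes +606 667 mm⁴
  bottom flange (beyond web): d = -25 mm → contributes +606 667 mm⁴
Total I = 1 233 333 mm⁴.

I_y ≈ 1.23 × 10⁶ mm⁴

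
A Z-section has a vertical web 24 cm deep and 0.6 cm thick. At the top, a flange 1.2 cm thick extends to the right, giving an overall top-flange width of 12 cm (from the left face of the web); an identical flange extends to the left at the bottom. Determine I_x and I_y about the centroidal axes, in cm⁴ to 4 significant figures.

Decompose the section into non-overlapping parts with the origin at the bottom-left of its bounding rectangle.
Web: 0.6 × 24, A = 14.4 cm², y = 12 cm, Ī = 691.2 cm⁴.
Top flange (beyond web): 11.4 × 1.2, A = 13.68 cm², y = 23.4 cm, Ī = 1.6416 cm⁴.
Bottom flange (beyond web): 11.4 × 1.2, A = 13.68 cm², y = 0.6 cm, Ī = 1.6416 cm⁴.
Centroid: ȳ = ΣA·y / ΣA = 12 cm.
Transfer each piece to the centroidal x-axis using Ī + A·d² with d = y − 12:
  web: d = 0 cm → contributes +691.2 cm⁴
  top flange (beyond web): d = 11.4 cm → contributes +1779.49 cm⁴
  bottom flange (beyond web): d = -11.4 cm → contributes +1779.49 cm⁴
Total I = 4250.19 cm⁴.
For the y-axis: x̄ = 11.7 cm.
Repeating about the centroidal y-axis gives I_y = 1281.7 cm⁴.

I_x ≈ 4250 cm⁴, I_y ≈ 1282 cm⁴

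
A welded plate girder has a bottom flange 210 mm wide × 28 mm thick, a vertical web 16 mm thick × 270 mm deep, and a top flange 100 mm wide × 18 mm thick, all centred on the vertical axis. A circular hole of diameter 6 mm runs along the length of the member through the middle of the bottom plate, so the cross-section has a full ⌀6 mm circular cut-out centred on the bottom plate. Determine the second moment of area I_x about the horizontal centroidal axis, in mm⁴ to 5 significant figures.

Break the section into simple shapes (no overlaps), measuring from the bottom-left corner of the bounding box.
Bottom plate: 210 × 28, A = 5 880 mm², y = 14 mm, Ī = 384 160 mm⁴.
Web plate: 16 × 270, A = 4 320 mm², y = 163 mm, Ī = 26 244 000 mm⁴.
Top plate: 100 × 18, A = 1 800 mm², y = 307 mm, Ī = 48 600 mm⁴.
Hole (subtracted): ⌀6, A = 28.27433 mm², y = 14 mm, Ī = 63.61725 mm⁴.
Centroid: ȳ = ΣA·y / ΣA = 111.8205 mm.
Transfer each piece to the horizontal centroidal axis using Ī + A·d² with d = y − 111.8205:
  bottom plate: d = -97.82048 mm → contributes +56 648 981 mm⁴
  web plate: d = 51.17952 mm → contributes +37 559 561 mm⁴
  top plate: d = 195.1795 mm → contributes +68 619 678 mm⁴
  hole: d = -97.82048 mm → contributes −270616.4 mm⁴
Total I = 162 557 604 mm⁴.

I_x ≈ 1.6256 × 10⁸ mm⁴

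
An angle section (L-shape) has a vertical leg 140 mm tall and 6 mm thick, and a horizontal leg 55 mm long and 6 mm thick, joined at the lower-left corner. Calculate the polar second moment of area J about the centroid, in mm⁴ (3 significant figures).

J ≈ 2.58 × 10⁶ mm⁴

Split into non-overlapping primitives; take the origin at the lower-left of the bounding box.
Vertical leg: 6 × 140, A = 840 mm², y = 70 mm, Ī = 1 372 000 mm⁴.
Horizontal leg (remainder): 49 × 6, A = 294 mm², y = 3 mm, Ī = 882 mm⁴.
Centroid: ȳ = ΣA·y / ΣA = 52.63 mm.
Transfer each piece to the centroidal x-axis using Ī + A·d² with d = y − 52.63:
  vertical leg: d = 17.37 mm → contributes +1 625 453 mm⁴
  horizontal leg (remainder): d = -49.63 mm → contributes +725 033 mm⁴
Total I = 2 350 486 mm⁴.
For the y-axis: x̄ = 10.13 mm.
Repeating about the centroidal y-axis gives I_y = 226 039 mm⁴.
Polar second moment: J = I_x + I_y = 2 576 525 mm⁴.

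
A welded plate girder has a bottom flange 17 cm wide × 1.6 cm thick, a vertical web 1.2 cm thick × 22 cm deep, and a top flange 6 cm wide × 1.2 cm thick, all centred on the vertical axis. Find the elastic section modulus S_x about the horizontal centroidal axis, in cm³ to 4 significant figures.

Decompose the section into non-overlapping parts with the origin at the bottom-left of its bounding rectangle.
Bottom plate: 17 × 1.6, A = 27.2 cm², y = 0.8 cm, Ī = 5.80267 cm⁴.
Web plate: 1.2 × 22, A = 26.4 cm², y = 12.6 cm, Ī = 1064.8 cm⁴.
Top plate: 6 × 1.2, A = 7.2 cm², y = 24.2 cm, Ī = 0.864 cm⁴.
Centroid: ȳ = ΣA·y / ΣA = 8.69474 cm.
Transfer each piece to the horizontal centroidal axis using Ī + A·d² with d = y − 8.69474:
  bottom plate: d = -7.89474 cm → contributes +1701.09 cm⁴
  web plate: d = 3.90526 cm → contributes +1467.43 cm⁴
  top plate: d = 15.5053 cm → contributes +1731.84 cm⁴
Total I = 4900.36 cm⁴.
Extreme fibre distance c = 16.1053 cm; S = I/c = 304.271 cm³.

S_x ≈ 304.3 cm³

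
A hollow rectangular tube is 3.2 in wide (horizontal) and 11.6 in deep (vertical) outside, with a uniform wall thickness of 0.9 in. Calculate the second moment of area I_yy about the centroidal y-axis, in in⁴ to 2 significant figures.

I_yy ≈ 29 in⁴

Decompose the section into non-overlapping parts with the origin at the bottom-left of its bounding rectangle.
Outer rectangle: 3.2 × 11.6, A = 37.12 in², x = 1.6 in, Ī = 31.68 in⁴.
Inner void (subtracted): 1.4 × 9.8, A = 13.72 in², x = 1.6 in, Ī = 2.241 in⁴.
By symmetry the centroid is at mid-width, x̄ = 1.6 in.
All pieces are centred on the centroidal y-axis, so I = ΣĪ (holes subtracted) = 29.43 in⁴.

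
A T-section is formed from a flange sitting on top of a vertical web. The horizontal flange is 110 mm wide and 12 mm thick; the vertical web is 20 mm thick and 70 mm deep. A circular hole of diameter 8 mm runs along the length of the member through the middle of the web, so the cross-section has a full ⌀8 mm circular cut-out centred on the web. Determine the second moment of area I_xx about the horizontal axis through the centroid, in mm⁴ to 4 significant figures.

Treat the section as a set of non-overlapping primitives; coordinates are from the bounding-box lower-left.
Flange: 110 × 12, A = 1 320 mm², y = 76 mm, Ī = 15 840 mm⁴.
Web: 20 × 70, A = 1 400 mm², y = 35 mm, Ī = 571 667 mm⁴.
Hole (subtracted): ⌀8, A = 50.2655 mm², y = 35 mm, Ī = 201.062 mm⁴.
Centroid: ȳ = ΣA·y / ΣA = 55.2717 mm.
Transfer each piece to the horizontal axis through the centroid using Ī + A·d² with d = y − 55.2717:
  flange: d = 20.7283 mm → contributes +582 996 mm⁴
  web: d = -20.2717 mm → contributes +1 146 984 mm⁴
  hole: d = -20.2717 mm → contributes −20857.2 mm⁴
Total I = 1 709 122 mm⁴.

I_xx ≈ 1.709 × 10⁶ mm⁴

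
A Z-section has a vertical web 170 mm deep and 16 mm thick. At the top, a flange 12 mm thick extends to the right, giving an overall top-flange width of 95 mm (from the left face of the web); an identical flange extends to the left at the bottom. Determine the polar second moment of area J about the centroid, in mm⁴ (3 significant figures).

Break the section into simple shapes (no overlaps), measuring from the bottom-left corner of the bounding box.
Web: 16 × 170, A = 2 720 mm², y = 85 mm, Ī = 6 550 667 mm⁴.
Top flange (beyond web): 79 × 12, A = 948 mm², y = 164 mm, Ī = 11 376 mm⁴.
Bottom flange (beyond web): 79 × 12, A = 948 mm², y = 6 mm, Ī = 11 376 mm⁴.
Centroid: ȳ = ΣA·y / ΣA = 85 mm.
Transfer each piece to the centroidal x-axis using Ī + A·d² with d = y − 85:
  web: d = 0 mm → contributes +6 550 667 mm⁴
  top flange (beyond web): d = 79 mm → contributes +5 927 844 mm⁴
  bottom flange (beyond web): d = -79 mm → contributes +5 927 844 mm⁴
Total I = 18 406 355 mm⁴.
For the y-axis: x̄ = 87 mm.
Repeating about the centroidal y-axis gives I_y = 5 321 955 mm⁴.
Polar second moment: J = I_x + I_y = 23 728 309 mm⁴.

J ≈ 2.37 × 10⁷ mm⁴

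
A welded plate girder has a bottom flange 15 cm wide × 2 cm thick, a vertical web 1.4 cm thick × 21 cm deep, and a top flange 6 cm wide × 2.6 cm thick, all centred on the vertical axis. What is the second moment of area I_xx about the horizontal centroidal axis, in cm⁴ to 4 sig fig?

I_xx ≈ 6894 cm⁴

Split into non-overlapping primitives; take the origin at the lower-left of the bounding box.
Bottom plate: 15 × 2, A = 30 cm², y = 1 cm, Ī = 10 cm⁴.
Web plate: 1.4 × 21, A = 29.4 cm², y = 12.5 cm, Ī = 1080.45 cm⁴.
Top plate: 6 × 2.6, A = 15.6 cm², y = 24.3 cm, Ī = 8.788 cm⁴.
Centroid: ȳ = ΣA·y / ΣA = 10.3544 cm.
Transfer each piece to the horizontal centroidal axis using Ī + A·d² with d = y − 10.3544:
  bottom plate: d = -9.3544 cm → contributes +2635.14 cm⁴
  web plate: d = 2.1456 cm → contributes +1215.8 cm⁴
  top plate: d = 13.9456 cm → contributes +3042.67 cm⁴
Total I = 6893.61 cm⁴.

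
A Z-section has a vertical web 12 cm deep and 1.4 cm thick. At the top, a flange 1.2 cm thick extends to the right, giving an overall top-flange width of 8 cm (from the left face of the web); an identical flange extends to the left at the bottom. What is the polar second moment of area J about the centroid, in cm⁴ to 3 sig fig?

J ≈ 979 cm⁴

Split into non-overlapping primitives; take the origin at the lower-left of the bounding box.
Web: 1.4 × 12, A = 16.8 cm², y = 6 cm, Ī = 201.6 cm⁴.
Top flange (beyond web): 6.6 × 1.2, A = 7.92 cm², y = 11.4 cm, Ī = 0.9504 cm⁴.
Bottom flange (beyond web): 6.6 × 1.2, A = 7.92 cm², y = 0.6 cm, Ī = 0.9504 cm⁴.
Centroid: ȳ = ΣA·y / ΣA = 6 cm.
Transfer each piece to the centroidal x-axis using Ī + A·d² with d = y − 6:
  web: d = 0 cm → contributes +201.6 cm⁴
  top flange (beyond web): d = 5.4 cm → contributes +231.9 cm⁴
  bottom flange (beyond web): d = -5.4 cm → contributes +231.9 cm⁴
Total I = 665.4 cm⁴.
For the y-axis: x̄ = 7.3 cm.
Repeating about the centroidal y-axis gives I_y = 313.68 cm⁴.
Polar second moment: J = I_x + I_y = 979.08 cm⁴.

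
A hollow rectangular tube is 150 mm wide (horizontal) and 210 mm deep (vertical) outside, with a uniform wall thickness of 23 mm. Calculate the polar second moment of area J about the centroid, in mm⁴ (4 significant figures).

J ≈ 1.212 × 10⁸ mm⁴

Decompose the section into non-overlapping parts with the origin at the bottom-left of its bounding rectangle.
Outer rectangle: 150 × 210, A = 31 500 mm², y = 105 mm, Ī = 115 762 500 mm⁴.
Inner void (subtracted): 104 × 164, A = 17 056 mm², y = 105 mm, Ī = 38 228 181 mm⁴.
By symmetry the centroid is at mid-height, ȳ = 105 mm.
All pieces are centred on the centroidal x-axis, so I = ΣĪ (holes subtracted) = 77 534 319 mm⁴.
Repeating about the centroidal y-axis gives I_y = 43 689 359 mm⁴.
Polar second moment: J = I_x + I_y = 121 223 677 mm⁴.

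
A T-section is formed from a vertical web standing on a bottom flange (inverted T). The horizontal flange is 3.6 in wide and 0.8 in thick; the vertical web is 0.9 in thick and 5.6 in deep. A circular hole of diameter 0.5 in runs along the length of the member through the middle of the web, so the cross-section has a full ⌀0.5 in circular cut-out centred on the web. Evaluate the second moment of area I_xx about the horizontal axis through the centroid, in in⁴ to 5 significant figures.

I_xx ≈ 31.816 in⁴

Split into non-overlapping primitives; take the origin at the lower-left of the bounding box.
Flange: 3.6 × 0.8, A = 2.88 in², y = 0.4 in, Ī = 0.1536 in⁴.
Web: 0.9 × 5.6, A = 5.04 in², y = 3.6 in, Ī = 13.1712 in⁴.
Hole (subtracted): ⌀0.5, A = 0.1963495 in², y = 3.6 in, Ī = 0.003067962 in⁴.
Centroid: ȳ = ΣA·y / ΣA = 2.406782 in.
Transfer each piece to the horizontal axis through the centroid using Ī + A·d² with d = y − 2.406782:
  flange: d = -2.006782 in → contributes +11.75186 in⁴
  web: d = 1.193218 in → contributes +20.347 in⁴
  hole: d = 1.193218 in → contributes −0.2826245 in⁴
Total I = 31.81623 in⁴.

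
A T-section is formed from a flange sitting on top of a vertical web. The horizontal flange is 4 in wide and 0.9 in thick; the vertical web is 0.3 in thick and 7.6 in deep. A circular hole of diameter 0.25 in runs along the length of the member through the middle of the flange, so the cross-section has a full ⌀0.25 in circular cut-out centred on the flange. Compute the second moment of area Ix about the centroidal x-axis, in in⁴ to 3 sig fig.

Split into non-overlapping primitives; take the origin at the lower-left of the bounding box.
Flange: 4 × 0.9, A = 3.6 in², y = 8.05 in, Ī = 0.243 in⁴.
Web: 0.3 × 7.6, A = 2.28 in², y = 3.8 in, Ī = 10.974 in⁴.
Hole (subtracted): ⌀0.25, A = 0.049087 in², y = 8.05 in, Ī = 0.00019175 in⁴.
Centroid: ȳ = ΣA·y / ΣA = 6.3882 in.
Transfer each piece to the centroidal x-axis using Ī + A·d² with d = y − 6.3882:
  flange: d = 1.6618 in → contributes +10.185 in⁴
  web: d = -2.5882 in → contributes +26.247 in⁴
  hole: d = 1.6618 in → contributes −0.13576 in⁴
Total I = 36.297 in⁴.

Ix ≈ 36.3 in⁴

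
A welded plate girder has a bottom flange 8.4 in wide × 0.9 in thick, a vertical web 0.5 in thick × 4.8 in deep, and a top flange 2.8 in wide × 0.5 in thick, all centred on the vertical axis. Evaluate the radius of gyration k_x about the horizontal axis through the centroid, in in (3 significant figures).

Decompose the section into non-overlapping parts with the origin at the bottom-left of its bounding rectangle.
Bottom plate: 8.4 × 0.9, A = 7.56 in², y = 0.45 in, Ī = 0.5103 in⁴.
Web plate: 0.5 × 4.8, A = 2.4 in², y = 3.3 in, Ī = 4.608 in⁴.
Top plate: 2.8 × 0.5, A = 1.4 in², y = 5.95 in, Ī = 0.029167 in⁴.
Centroid: ȳ = ΣA·y / ΣA = 1.7299 in.
Transfer each piece to the horizontal axis through the centroid using Ī + A·d² with d = y − 1.7299:
  bottom plate: d = -1.2799 in → contributes +12.895 in⁴
  web plate: d = 1.5701 in → contributes +10.524 in⁴
  top plate: d = 4.2201 in → contributes +24.962 in⁴
Total I = 48.381 in⁴.
Radius of gyration: k = √(I/A) = √(48.381 / 11.36) = 2.0637 in.

k_x ≈ 2.06 in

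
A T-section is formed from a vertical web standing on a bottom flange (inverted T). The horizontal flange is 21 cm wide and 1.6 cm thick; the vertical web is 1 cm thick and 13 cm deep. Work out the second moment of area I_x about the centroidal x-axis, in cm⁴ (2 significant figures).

I_x ≈ 690 cm⁴

Break the section into simple shapes (no overlaps), measuring from the bottom-left corner of the bounding box.
Flange: 21 × 1.6, A = 33.6 cm², y = 0.8 cm, Ī = 7.168 cm⁴.
Web: 1 × 13, A = 13 cm², y = 8.1 cm, Ī = 183.1 cm⁴.
Centroid: ȳ = ΣA·y / ΣA = 2.836 cm.
Transfer each piece to the centroidal x-axis using Ī + A·d² with d = y − 2.836:
  flange: d = -2.036 cm → contributes +146.5 cm⁴
  web: d = 5.264 cm → contributes +543.2 cm⁴
Total I = 689.8 cm⁴.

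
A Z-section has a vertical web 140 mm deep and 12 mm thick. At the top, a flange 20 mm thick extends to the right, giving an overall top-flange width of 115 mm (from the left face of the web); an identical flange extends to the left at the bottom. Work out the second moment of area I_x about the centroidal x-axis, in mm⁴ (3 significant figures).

Decompose the section into non-overlapping parts with the origin at the bottom-left of its bounding rectangle.
Web: 12 × 140, A = 1 680 mm², y = 70 mm, Ī = 2 744 000 mm⁴.
Top flange (beyond web): 103 × 20, A = 2 060 mm², y = 130 mm, Ī = 68 667 mm⁴.
Bottom flange (beyond web): 103 × 20, A = 2 060 mm², y = 10 mm, Ī = 68 667 mm⁴.
Centroid: ȳ = ΣA·y / ΣA = 70 mm.
Transfer each piece to the centroidal x-axis using Ī + A·d² with d = y − 70:
  web: d = 0 mm → contributes +2 744 000 mm⁴
  top flange (beyond web): d = 60 mm → contributes +7 484 667 mm⁴
  bottom flange (beyond web): d = -60 mm → contributes +7 484 667 mm⁴
Total I = 17 713 333 mm⁴.

I_x ≈ 1.77 × 10⁷ mm⁴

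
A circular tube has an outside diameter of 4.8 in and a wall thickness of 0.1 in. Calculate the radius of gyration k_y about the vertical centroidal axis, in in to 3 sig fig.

Decompose the section into non-overlapping parts with the origin at the bottom-left of its bounding rectangle.
Outer circle: ⌀4.8, A = 18.096 in², x = 2.4 in, Ī = 26.058 in⁴.
Bore (subtracted): ⌀4.6, A = 16.619 in², x = 2.4 in, Ī = 21.979 in⁴.
By symmetry the centroid is at mid-width, x̄ = 2.4 in.
All pieces are centred on the vertical centroidal axis, so I = ΣĪ (holes subtracted) = 4.079 in⁴.
Radius of gyration: k = √(I/A) = √(4.079 / 1.4765) = 1.6621 in.

k_y ≈ 1.66 in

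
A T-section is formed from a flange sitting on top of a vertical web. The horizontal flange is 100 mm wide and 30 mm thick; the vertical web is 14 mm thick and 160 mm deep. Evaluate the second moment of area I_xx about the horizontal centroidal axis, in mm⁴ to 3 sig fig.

Split into non-overlapping primitives; take the origin at the lower-left of the bounding box.
Flange: 100 × 30, A = 3 000 mm², y = 175 mm, Ī = 225 000 mm⁴.
Web: 14 × 160, A = 2 240 mm², y = 80 mm, Ī = 4 778 667 mm⁴.
Centroid: ȳ = ΣA·y / ΣA = 134.39 mm.
Transfer each piece to the horizontal centroidal axis using Ī + A·d² with d = y − 134.39:
  flange: d = 40.611 mm → contributes +5 172 684 mm⁴
  web: d = -54.389 mm → contributes +11 405 029 mm⁴
Total I = 16 577 712 mm⁴.

I_xx ≈ 1.66 × 10⁷ mm⁴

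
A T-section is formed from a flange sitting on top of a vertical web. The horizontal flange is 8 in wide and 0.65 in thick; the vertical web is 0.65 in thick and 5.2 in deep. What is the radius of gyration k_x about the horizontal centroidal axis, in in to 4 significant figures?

k_x ≈ 1.718 in

Break the section into simple shapes (no overlaps), measuring from the bottom-left corner of the bounding box.
Flange: 8 × 0.65, A = 5.2 in², y = 5.525 in, Ī = 0.183083 in⁴.
Web: 0.65 × 5.2, A = 3.38 in², y = 2.6 in, Ī = 7.61627 in⁴.
Centroid: ȳ = ΣA·y / ΣA = 4.37273 in.
Transfer each piece to the horizontal centroidal axis using Ī + A·d² with d = y − 4.37273:
  flange: d = 1.15227 in → contributes +7.08729 in⁴
  web: d = -1.77273 in → contributes +18.2381 in⁴
Total I = 25.3254 in⁴.
Radius of gyration: k = √(I/A) = √(25.3254 / 8.58) = 1.71805 in.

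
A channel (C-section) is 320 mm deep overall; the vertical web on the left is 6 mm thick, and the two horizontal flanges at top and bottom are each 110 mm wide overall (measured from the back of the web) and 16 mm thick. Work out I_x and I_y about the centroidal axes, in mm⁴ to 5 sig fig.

I_x ≈ 9.3345 × 10⁷ mm⁴, I_y ≈ 6.6885 × 10⁶ mm⁴

Break the section into simple shapes (no overlaps), measuring from the bottom-left corner of the bounding box.
Web: 6 × 320, A = 1 920 mm², y = 160 mm, Ī = 16 384 000 mm⁴.
Top flange (beyond web): 104 × 16, A = 1 664 mm², y = 312 mm, Ī = 35498.67 mm⁴.
Bottom flange (beyond web): 104 × 16, A = 1 664 mm², y = 8 mm, Ī = 35498.67 mm⁴.
By symmetry the centroid is at mid-height, ȳ = 160 mm.
Transfer each piece to the centroidal x-axis using Ī + A·d² with d = y − 160:
  web: d = 0 mm → contributes +16 384 000 mm⁴
  top flange (beyond web): d = 152 mm → contributes +38 480 555 mm⁴
  bottom flange (beyond web): d = -152 mm → contributes +38 480 555 mm⁴
Total I = 93 345 109 mm⁴.
For the y-axis: x̄ = 37.87805 mm.
Repeating about the centroidal y-axis gives I_y = 6 688 519 mm⁴.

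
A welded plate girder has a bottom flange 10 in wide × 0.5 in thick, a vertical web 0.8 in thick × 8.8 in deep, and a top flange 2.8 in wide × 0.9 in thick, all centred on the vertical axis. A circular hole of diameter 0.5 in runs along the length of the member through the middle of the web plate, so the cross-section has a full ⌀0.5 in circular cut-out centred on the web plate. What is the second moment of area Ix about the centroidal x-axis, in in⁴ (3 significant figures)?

Decompose the section into non-overlapping parts with the origin at the bottom-left of its bounding rectangle.
Bottom plate: 10 × 0.5, A = 5 in², y = 0.25 in, Ī = 0.10417 in⁴.
Web plate: 0.8 × 8.8, A = 7.04 in², y = 4.9 in, Ī = 45.431 in⁴.
Top plate: 2.8 × 0.9, A = 2.52 in², y = 9.75 in, Ī = 0.1701 in⁴.
Hole (subtracted): ⌀0.5, A = 0.19635 in², y = 4.9 in, Ī = 0.003068 in⁴.
Centroid: ȳ = ΣA·y / ΣA = 4.1322 in.
Transfer each piece to the centroidal x-axis using Ī + A·d² with d = y − 4.1322:
  bottom plate: d = -3.8822 in → contributes +75.463 in⁴
  web plate: d = 0.76777 in → contributes +49.581 in⁴
  top plate: d = 5.6178 in → contributes +79.7 in⁴
  hole: d = 0.76777 in → contributes −0.11881 in⁴
Total I = 204.62 in⁴.

Ix ≈ 205 in⁴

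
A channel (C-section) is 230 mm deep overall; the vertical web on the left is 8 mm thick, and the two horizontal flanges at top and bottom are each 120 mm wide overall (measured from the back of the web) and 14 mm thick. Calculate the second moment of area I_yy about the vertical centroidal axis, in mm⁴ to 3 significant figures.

Decompose the section into non-overlapping parts with the origin at the bottom-left of its bounding rectangle.
Web: 8 × 230, A = 1 840 mm², x = 4 mm, Ī = 9813.3 mm⁴.
Top flange (beyond web): 112 × 14, A = 1 568 mm², x = 64 mm, Ī = 1 639 083 mm⁴.
Bottom flange (beyond web): 112 × 14, A = 1 568 mm², x = 64 mm, Ī = 1 639 083 mm⁴.
Centroid: x̄ = ΣA·x / ΣA = 41.814 mm.
Transfer each piece to the vertical centroidal axis using Ī + A·d² with d = x − 41.814:
  web: d = -37.814 mm → contributes +2 640 758 mm⁴
  top flange (beyond web): d = 22.186 mm → contributes +2 410 916 mm⁴
  bottom flange (beyond web): d = 22.186 mm → contributes +2 410 916 mm⁴
Total I = 7 462 590 mm⁴.

I_yy ≈ 7.46 × 10⁶ mm⁴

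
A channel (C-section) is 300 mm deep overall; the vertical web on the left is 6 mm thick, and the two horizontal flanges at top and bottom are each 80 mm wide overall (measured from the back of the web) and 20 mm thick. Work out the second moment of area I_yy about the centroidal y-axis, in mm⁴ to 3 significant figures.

Break the section into simple shapes (no overlaps), measuring from the bottom-left corner of the bounding box.
Web: 6 × 300, A = 1 800 mm², x = 3 mm, Ī = 5 400 mm⁴.
Top flange (beyond web): 74 × 20, A = 1 480 mm², x = 43 mm, Ī = 675 373 mm⁴.
Bottom flange (beyond web): 74 × 20, A = 1 480 mm², x = 43 mm, Ī = 675 373 mm⁴.
Centroid: x̄ = ΣA·x / ΣA = 27.874 mm.
Transfer each piece to the centroidal y-axis using Ī + A·d² with d = x − 27.874:
  web: d = -24.874 mm → contributes +1 119 084 mm⁴
  top flange (beyond web): d = 15.126 mm → contributes +1 013 993 mm⁴
  bottom flange (beyond web): d = 15.126 mm → contributes +1 013 993 mm⁴
Total I = 3 147 071 mm⁴.

I_yy ≈ 3.15 × 10⁶ mm⁴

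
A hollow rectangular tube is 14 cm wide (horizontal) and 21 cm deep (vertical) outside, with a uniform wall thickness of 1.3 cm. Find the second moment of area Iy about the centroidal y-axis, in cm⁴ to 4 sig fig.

Iy ≈ 2530 cm⁴

Split into non-overlapping primitives; take the origin at the lower-left of the bounding box.
Outer rectangle: 14 × 21, A = 294 cm², x = 7 cm, Ī = 4 802 cm⁴.
Inner void (subtracted): 11.4 × 18.4, A = 209.76 cm², x = 7 cm, Ī = 2271.7 cm⁴.
By symmetry the centroid is at mid-width, x̄ = 7 cm.
All pieces are centred on the centroidal y-axis, so I = ΣĪ (holes subtracted) = 2530.3 cm⁴.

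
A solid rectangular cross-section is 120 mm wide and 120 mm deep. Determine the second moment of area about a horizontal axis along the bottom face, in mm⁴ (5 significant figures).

The section: 120 × 120, A = 14 400 mm², y = 60 mm, Ī = 17 280 000 mm⁴.
Transfer it to the base of the section using Ī + A·d² with d = y − 0:
  the section: d = 60 mm → contributes +69 120 000 mm⁴
Total I = 69 120 000 mm⁴.

I_base ≈ 6.9120 × 10⁷ mm⁴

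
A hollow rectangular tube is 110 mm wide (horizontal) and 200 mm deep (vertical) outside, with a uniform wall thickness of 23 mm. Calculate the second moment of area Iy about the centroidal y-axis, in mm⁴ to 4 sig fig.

Iy ≈ 1.882 × 10⁷ mm⁴

Break the section into simple shapes (no overlaps), measuring from the bottom-left corner of the bounding box.
Outer rectangle: 110 × 200, A = 22 000 mm², x = 55 mm, Ī = 22 183 333 mm⁴.
Inner void (subtracted): 64 × 154, A = 9 856 mm², x = 55 mm, Ī = 3 364 181 mm⁴.
By symmetry the centroid is at mid-width, x̄ = 55 mm.
All pieces are centred on the centroidal y-axis, so I = ΣĪ (holes subtracted) = 18 819 152 mm⁴.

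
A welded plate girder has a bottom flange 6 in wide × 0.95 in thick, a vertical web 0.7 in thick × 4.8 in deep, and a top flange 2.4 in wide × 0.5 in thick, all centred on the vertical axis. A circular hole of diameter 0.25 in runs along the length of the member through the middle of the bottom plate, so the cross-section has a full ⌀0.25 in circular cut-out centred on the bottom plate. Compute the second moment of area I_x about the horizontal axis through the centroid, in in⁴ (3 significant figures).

I_x ≈ 45.3 in⁴

Break the section into simple shapes (no overlaps), measuring from the bottom-left corner of the bounding box.
Bottom plate: 6 × 0.95, A = 5.7 in², y = 0.475 in, Ī = 0.42869 in⁴.
Web plate: 0.7 × 4.8, A = 3.36 in², y = 3.35 in, Ī = 6.4512 in⁴.
Top plate: 2.4 × 0.5, A = 1.2 in², y = 6 in, Ī = 0.025 in⁴.
Hole (subtracted): ⌀0.25, A = 0.049087 in², y = 0.475 in, Ī = 0.00019175 in⁴.
Centroid: ȳ = ΣA·y / ΣA = 2.0704 in.
Transfer each piece to the horizontal axis through the centroid using Ī + A·d² with d = y − 2.0704:
  bottom plate: d = -1.5954 in → contributes +14.936 in⁴
  web plate: d = 1.2796 in → contributes +11.953 in⁴
  top plate: d = 3.9296 in → contributes +18.556 in⁴
  hole: d = -1.5954 in → contributes −0.12513 in⁴
Total I = 45.32 in⁴.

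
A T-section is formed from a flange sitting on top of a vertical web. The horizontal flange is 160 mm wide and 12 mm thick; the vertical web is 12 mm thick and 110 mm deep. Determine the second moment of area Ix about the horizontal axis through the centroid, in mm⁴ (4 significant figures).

Treat the section as a set of non-overlapping primitives; coordinates are from the bounding-box lower-left.
Flange: 160 × 12, A = 1 920 mm², y = 116 mm, Ī = 23 040 mm⁴.
Web: 12 × 110, A = 1 320 mm², y = 55 mm, Ī = 1 331 000 mm⁴.
Centroid: ȳ = ΣA·y / ΣA = 91.1481 mm.
Transfer each piece to the horizontal axis through the centroid using Ī + A·d² with d = y − 91.1481:
  flange: d = 24.8519 mm → contributes +1 208 860 mm⁴
  web: d = -36.1481 mm → contributes +3 055 829 mm⁴
Total I = 4 264 689 mm⁴.

Ix ≈ 4.265 × 10⁶ mm⁴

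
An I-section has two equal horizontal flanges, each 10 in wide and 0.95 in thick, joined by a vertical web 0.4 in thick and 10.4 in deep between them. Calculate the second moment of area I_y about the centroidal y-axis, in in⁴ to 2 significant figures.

I_y ≈ 160 in⁴

Decompose the section into non-overlapping parts with the origin at the bottom-left of its bounding rectangle.
Bottom flange: 10 × 0.95, A = 9.5 in², x = 5 in, Ī = 79.17 in⁴.
Web: 0.4 × 10.4, A = 4.16 in², x = 5 in, Ī = 0.05547 in⁴.
Top flange: 10 × 0.95, A = 9.5 in², x = 5 in, Ī = 79.17 in⁴.
By symmetry the centroid is at mid-width, x̄ = 5 in.
All pieces are centred on the centroidal y-axis, so I = ΣĪ = 158.4 in⁴.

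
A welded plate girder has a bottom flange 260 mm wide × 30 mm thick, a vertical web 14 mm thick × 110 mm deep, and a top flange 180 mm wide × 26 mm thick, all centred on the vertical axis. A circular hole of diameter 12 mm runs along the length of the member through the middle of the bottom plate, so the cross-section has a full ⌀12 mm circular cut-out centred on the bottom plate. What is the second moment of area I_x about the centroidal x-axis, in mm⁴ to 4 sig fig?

Treat the section as a set of non-overlapping primitives; coordinates are from the bounding-box lower-left.
Bottom plate: 260 × 30, A = 7 800 mm², y = 15 mm, Ī = 585 000 mm⁴.
Web plate: 14 × 110, A = 1 540 mm², y = 85 mm, Ī = 1 552 833 mm⁴.
Top plate: 180 × 26, A = 4 680 mm², y = 153 mm, Ī = 263 640 mm⁴.
Hole (subtracted): ⌀12, A = 113.097 mm², y = 15 mm, Ī = 1017.88 mm⁴.
Centroid: ȳ = ΣA·y / ΣA = 69.1918 mm.
Transfer each piece to the centroidal x-axis using Ī + A·d² with d = y − 69.1918:
  bottom plate: d = -54.1918 mm → contributes +23 491 654 mm⁴
  web plate: d = 15.8082 mm → contributes +1 937 678 mm⁴
  top plate: d = 83.8082 mm → contributes +33 135 096 mm⁴
  hole: d = -54.1918 mm → contributes −333 157 mm⁴
Total I = 58 231 272 mm⁴.

I_x ≈ 5.823 × 10⁷ mm⁴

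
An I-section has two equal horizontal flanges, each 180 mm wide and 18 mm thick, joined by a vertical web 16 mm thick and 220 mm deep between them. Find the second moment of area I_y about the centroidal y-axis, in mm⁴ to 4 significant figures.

I_y ≈ 1.757 × 10⁷ mm⁴

Break the section into simple shapes (no overlaps), measuring from the bottom-left corner of the bounding box.
Bottom flange: 180 × 18, A = 3 240 mm², x = 90 mm, Ī = 8 748 000 mm⁴.
Web: 16 × 220, A = 3 520 mm², x = 90 mm, Ī = 75093.3 mm⁴.
Top flange: 180 × 18, A = 3 240 mm², x = 90 mm, Ī = 8 748 000 mm⁴.
By symmetry the centroid is at mid-width, x̄ = 90 mm.
All pieces are centred on the centroidal y-axis, so I = ΣĪ = 17 571 093 mm⁴.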